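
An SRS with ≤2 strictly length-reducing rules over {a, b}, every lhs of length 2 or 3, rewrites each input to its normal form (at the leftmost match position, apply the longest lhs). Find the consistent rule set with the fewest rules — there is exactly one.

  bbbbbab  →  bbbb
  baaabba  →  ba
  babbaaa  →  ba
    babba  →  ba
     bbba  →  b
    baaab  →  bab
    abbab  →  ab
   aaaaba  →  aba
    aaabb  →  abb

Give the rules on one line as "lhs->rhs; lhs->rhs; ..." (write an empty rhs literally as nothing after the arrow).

aa->a; bba->

  | bbbbbab => bbbb
  | baaabba => baabba => babba => ba
  | babbaaa => baaa => baa => ba
  | babba => ba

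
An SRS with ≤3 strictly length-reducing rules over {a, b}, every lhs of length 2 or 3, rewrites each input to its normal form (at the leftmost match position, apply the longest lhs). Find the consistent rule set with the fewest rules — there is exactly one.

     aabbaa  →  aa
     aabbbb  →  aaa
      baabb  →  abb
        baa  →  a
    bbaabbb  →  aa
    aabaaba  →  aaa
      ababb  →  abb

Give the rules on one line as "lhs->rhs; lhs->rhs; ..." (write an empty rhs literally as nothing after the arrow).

  | aabbaa => abaa => aa
  | aabbbb => abbb => aaa
  | baabb => abb
  | baa => a

aab->a; ba->; bbb->aa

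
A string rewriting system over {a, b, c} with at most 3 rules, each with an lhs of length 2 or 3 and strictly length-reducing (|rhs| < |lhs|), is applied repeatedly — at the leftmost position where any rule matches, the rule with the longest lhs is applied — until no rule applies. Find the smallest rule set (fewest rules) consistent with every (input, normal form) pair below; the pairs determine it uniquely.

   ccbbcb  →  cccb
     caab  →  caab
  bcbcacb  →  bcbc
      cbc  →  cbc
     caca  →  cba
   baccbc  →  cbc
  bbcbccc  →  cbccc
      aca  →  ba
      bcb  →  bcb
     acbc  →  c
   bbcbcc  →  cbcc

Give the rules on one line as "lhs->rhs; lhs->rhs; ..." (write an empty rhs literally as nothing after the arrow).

ac->b; bb->

  | ccbbcb => cccb
  | caab
  | bcbcacb => bcbcbb => bcbc
  | cbc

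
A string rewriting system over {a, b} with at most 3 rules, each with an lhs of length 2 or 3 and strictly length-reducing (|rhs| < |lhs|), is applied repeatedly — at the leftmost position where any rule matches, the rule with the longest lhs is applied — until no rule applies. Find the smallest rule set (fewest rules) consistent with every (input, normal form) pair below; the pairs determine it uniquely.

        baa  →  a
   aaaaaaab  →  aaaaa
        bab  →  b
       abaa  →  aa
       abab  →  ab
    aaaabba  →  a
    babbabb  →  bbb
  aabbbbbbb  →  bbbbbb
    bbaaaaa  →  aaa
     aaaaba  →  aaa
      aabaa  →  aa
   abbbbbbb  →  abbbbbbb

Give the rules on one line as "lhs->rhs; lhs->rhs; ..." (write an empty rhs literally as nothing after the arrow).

aab->; ba->

  | baa => a
  | aaaaaaab => aaaaa
  | bab => b
  | abaa => aa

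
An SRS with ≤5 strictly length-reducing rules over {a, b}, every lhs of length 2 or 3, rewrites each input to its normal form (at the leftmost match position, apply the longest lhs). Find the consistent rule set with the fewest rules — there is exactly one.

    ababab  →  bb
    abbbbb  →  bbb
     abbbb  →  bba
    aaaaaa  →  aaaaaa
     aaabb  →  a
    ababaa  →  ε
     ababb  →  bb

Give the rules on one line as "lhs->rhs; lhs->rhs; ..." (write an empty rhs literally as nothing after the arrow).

  | ababab => bab => bb
  | abbbbb => babbb => bbab => bbb
  | abbbb => babb => bba
  | aaaaaa

ab->b; aba->; abb->ba; baa->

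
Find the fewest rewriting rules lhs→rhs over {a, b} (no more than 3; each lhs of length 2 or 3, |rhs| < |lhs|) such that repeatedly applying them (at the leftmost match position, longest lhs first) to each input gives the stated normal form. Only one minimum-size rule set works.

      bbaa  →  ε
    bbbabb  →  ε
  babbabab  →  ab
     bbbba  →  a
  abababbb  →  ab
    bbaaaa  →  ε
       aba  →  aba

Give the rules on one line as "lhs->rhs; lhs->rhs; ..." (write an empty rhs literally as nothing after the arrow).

  | bbaa => aa => ε
  | bbbabb => babb => bb => ε
  | babbabab => bbabab => abab => ab
  | bbbba => bba => a

aa->; bab->b; bb->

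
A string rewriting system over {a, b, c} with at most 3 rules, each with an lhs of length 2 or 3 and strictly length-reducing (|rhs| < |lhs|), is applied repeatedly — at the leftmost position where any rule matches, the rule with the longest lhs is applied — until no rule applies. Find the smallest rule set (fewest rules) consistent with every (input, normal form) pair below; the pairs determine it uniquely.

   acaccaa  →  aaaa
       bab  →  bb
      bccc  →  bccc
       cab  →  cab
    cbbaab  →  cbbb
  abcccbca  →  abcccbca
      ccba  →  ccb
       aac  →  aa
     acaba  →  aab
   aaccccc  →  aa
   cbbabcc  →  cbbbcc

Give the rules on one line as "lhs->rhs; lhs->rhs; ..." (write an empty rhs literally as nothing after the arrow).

ac->a; ba->b

  | acaccaa => aaccaa => aacaa => aaaa
  | bab => bb
  | bccc
  | cab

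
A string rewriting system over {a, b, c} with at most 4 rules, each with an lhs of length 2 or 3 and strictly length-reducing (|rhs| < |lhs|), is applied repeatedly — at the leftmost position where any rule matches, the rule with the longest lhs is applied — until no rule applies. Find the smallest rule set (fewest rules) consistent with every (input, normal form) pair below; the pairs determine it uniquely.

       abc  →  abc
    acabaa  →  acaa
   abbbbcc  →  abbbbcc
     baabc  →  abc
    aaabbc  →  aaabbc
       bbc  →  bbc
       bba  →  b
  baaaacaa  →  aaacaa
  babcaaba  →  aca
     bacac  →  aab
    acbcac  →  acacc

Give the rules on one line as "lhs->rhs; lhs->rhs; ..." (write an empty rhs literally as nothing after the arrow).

  | abc
  | acabaa => acaa
  | abbbbcc
  | baabc => abc

ba->; bac->ab; bca->ac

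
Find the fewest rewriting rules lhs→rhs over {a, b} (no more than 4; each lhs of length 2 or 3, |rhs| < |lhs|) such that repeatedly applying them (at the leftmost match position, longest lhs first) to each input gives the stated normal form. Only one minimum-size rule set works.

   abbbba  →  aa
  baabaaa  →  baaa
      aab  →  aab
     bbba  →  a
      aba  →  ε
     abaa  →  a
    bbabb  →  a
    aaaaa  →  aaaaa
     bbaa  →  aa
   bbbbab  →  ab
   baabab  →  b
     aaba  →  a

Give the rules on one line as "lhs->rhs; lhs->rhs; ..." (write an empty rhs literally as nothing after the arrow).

aba->; bab->b; bb->; bbb->bb

  | abbbba => abbba => abba => aa
  | baabaaa => baaa
  | aab
  | bbba => bba => a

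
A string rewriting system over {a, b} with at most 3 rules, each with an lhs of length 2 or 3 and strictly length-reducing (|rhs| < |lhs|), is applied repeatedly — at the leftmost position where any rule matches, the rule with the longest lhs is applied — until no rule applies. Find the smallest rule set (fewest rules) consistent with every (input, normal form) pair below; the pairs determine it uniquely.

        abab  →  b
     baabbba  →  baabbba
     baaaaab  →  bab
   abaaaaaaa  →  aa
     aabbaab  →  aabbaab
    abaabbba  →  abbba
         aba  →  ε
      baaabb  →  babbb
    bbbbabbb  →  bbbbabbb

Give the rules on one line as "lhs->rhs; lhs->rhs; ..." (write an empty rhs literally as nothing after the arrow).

aaa->ab; aba->

  | abab => b
  | baabbba
  | baaaaab => babaab => bab
  | abaaaaaaa => aaaaaa => abaaa => aa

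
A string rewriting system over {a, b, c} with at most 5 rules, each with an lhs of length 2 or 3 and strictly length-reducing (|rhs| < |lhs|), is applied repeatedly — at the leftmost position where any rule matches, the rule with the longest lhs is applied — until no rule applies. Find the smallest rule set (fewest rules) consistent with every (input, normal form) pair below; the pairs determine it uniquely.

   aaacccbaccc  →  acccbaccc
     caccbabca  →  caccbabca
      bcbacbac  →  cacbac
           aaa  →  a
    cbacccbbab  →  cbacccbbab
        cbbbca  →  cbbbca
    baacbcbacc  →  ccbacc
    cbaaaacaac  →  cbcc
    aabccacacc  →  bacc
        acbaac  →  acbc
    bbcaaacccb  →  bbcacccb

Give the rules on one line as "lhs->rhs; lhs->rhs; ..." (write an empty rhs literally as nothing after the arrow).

  | aaacccbaccc => acccbaccc
  | caccbabca
  | bcbacbac => cacbac
  | aaa => a

aa->; aca->a; bcb->c; cca->a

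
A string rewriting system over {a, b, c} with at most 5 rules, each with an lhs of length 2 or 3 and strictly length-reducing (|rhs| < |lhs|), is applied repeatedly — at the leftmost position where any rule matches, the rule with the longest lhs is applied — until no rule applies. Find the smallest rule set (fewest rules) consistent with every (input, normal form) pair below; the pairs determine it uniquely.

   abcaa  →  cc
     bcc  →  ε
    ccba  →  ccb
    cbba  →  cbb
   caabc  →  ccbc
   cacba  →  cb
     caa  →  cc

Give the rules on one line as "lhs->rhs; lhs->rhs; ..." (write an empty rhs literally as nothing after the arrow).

aa->c; ac->; ba->b; bcc->ac

  | abcaa => abcc => aac => cc
  | bcc => ac => ε
  | ccba => ccb
  | cbba => cbb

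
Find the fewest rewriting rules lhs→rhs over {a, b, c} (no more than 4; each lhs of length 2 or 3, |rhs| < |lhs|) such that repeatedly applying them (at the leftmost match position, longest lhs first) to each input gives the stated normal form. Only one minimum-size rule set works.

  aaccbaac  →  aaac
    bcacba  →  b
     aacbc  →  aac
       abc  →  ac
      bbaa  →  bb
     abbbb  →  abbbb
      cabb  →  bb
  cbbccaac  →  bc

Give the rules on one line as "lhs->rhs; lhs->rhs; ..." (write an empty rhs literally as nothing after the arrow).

abc->ac; ba->b; ca->; cb->

  | aaccbaac => aacaac => aaac
  | bcacba => bcba => ba => b
  | aacbc => aac
  | abc => ac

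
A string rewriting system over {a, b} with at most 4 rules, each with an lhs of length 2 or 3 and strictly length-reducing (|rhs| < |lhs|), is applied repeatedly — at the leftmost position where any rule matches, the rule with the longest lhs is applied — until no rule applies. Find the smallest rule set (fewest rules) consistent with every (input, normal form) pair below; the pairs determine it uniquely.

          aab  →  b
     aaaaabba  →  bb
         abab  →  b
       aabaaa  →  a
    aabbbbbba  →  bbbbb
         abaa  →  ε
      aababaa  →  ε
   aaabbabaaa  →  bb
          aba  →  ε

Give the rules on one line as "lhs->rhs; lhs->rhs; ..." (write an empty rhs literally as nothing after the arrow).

  | aab => ab => b
  | aaaaabba => bbaabba => bbba => bb
  | abab => bab => b
  | aabaaa => abaaa => baaa => a

aaa->bb; ab->b; ba->; baa->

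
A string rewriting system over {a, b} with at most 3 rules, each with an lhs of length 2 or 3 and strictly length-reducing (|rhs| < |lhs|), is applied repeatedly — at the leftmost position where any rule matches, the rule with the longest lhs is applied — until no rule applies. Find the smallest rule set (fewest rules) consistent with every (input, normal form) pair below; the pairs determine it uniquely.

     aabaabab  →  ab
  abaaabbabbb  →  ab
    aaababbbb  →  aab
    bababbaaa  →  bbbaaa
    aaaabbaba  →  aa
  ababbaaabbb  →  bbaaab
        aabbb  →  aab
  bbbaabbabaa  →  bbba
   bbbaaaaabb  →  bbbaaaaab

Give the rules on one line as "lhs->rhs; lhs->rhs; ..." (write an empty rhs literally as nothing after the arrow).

  | aabaabab => aabab => ab
  | abaaabbabbb => aabbabbb => aababbb => abbb => abb => ab
  | aaababbbb => aabbbb => aabbb => aabb => aab
  | bababbaaa => bbbaaa

aba->; abb->ab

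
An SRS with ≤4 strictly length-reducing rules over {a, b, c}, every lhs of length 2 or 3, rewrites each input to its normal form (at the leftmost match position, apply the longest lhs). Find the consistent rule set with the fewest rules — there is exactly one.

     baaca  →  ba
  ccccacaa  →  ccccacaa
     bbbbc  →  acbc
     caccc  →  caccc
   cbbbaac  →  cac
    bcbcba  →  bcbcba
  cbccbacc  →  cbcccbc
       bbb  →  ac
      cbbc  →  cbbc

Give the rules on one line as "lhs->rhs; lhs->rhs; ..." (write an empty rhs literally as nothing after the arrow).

aac->; bac->cb; bbb->ac

  | baaca => ba
  | ccccacaa
  | bbbbc => acbc
  | caccc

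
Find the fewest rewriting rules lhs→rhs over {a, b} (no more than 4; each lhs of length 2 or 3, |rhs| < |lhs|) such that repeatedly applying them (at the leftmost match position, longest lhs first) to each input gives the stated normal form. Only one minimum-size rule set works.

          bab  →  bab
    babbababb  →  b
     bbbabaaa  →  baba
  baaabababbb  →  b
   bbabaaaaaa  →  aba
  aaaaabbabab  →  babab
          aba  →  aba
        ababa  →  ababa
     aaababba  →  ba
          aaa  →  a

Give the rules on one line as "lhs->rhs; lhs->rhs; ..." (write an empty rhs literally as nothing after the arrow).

  | bab
  | babbababb => bbababb => ababb => abb => b
  | bbbabaaa => babaaa => babaa => baba
  | baaabababbb => baabababbb => babababbb => bababbb => babbb => bbb => b

aa->a; abb->b; bb->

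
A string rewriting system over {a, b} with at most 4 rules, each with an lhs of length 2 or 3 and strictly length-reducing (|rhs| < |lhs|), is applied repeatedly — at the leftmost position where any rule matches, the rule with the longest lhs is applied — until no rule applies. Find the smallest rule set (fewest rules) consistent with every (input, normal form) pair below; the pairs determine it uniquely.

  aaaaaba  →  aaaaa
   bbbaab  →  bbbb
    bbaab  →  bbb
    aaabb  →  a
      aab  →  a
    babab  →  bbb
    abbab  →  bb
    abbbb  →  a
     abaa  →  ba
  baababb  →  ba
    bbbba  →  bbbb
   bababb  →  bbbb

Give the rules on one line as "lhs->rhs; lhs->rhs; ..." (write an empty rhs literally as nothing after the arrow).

aab->a; ab->a; aba->b; bba->bb

  | aaaaaba => aaaaa
  | bbbaab => bbbab => bbbb
  | bbaab => bbab => bbb
  | aaabb => aab => a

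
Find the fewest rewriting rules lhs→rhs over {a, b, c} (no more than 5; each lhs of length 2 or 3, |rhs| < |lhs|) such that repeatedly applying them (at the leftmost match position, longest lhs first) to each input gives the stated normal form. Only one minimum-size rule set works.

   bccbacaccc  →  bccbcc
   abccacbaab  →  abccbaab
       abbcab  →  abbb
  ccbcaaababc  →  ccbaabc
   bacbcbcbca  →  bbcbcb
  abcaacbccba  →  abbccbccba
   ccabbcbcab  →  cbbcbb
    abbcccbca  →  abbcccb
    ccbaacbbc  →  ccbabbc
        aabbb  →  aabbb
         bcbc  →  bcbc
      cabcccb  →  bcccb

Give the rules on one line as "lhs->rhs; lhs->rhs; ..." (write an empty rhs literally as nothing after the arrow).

ac->; bba->aa; ca->; caa->bc

  | bccbacaccc => bccbaccc => bccbcc
  | abccacbaab => abccbaab
  | abbcab => abbb
  | ccbcaaababc => ccbbcababc => ccbbbabc => ccbaabc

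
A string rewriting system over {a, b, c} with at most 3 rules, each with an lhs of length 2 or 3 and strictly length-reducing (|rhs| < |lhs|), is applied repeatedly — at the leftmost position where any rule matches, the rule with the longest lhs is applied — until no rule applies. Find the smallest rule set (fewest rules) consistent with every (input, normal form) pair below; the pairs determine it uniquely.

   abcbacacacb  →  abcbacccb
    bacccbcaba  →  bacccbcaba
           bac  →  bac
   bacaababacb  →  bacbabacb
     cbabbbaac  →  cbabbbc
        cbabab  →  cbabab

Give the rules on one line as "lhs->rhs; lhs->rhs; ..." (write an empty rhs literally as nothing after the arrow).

  | abcbacacacb => abcbaccacb => abcbacccb
  | bacccbcaba
  | bac
  | bacaababacb => bacbabacb

aa->; cac->cc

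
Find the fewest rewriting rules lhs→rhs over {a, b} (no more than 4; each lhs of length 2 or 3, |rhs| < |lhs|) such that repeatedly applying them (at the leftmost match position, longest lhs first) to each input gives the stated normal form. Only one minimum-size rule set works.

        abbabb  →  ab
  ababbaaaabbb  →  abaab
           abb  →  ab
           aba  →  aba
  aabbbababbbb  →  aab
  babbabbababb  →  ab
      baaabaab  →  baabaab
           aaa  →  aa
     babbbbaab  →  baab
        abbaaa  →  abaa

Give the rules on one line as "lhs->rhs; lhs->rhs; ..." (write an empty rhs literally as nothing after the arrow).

aaa->aa; bab->; bb->b

  | abbabb => ababb => ab
  | ababbaaaabbb => abaaaabbb => abaaabbb => abaabbb => abaabb => abaab
  | abb => ab
  | aba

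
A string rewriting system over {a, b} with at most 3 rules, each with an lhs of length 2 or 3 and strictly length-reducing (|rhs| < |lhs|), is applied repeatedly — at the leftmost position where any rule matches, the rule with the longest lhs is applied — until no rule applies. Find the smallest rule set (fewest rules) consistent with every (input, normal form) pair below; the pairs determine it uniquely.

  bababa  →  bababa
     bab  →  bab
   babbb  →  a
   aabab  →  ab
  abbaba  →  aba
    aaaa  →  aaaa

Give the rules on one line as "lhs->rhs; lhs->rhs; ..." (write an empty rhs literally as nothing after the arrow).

  | bababa
  | bab
  | babbb => bb => a
  | aabab => ab

aab->; abb->; bb->a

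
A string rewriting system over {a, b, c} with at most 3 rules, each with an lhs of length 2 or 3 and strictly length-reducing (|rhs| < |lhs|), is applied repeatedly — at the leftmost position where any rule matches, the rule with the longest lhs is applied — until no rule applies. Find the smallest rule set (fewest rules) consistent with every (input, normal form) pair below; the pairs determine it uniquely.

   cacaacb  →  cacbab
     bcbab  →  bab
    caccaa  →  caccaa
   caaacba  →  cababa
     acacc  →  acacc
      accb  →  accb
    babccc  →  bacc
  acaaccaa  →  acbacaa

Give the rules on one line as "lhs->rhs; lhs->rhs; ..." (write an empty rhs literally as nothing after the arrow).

  | cacaacb => cacbab
  | bcbab => bab
  | caccaa
  | caaacba => cababa

aac->ba; bc->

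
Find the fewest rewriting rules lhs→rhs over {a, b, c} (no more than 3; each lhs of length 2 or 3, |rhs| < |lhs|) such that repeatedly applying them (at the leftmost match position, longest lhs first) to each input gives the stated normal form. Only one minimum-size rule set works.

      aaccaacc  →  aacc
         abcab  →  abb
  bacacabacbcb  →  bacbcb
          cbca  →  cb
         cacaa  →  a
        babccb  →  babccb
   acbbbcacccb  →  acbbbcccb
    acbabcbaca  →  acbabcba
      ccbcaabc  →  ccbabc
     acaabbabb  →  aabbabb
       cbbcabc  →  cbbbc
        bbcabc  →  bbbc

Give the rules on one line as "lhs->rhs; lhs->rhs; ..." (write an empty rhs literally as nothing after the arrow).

  | aaccaacc => aacacc => aacc
  | abcab => abb
  | bacacabacbcb => bacabacbcb => babacbcb => bacbcb
  | cbca => cb

aba->a; ca->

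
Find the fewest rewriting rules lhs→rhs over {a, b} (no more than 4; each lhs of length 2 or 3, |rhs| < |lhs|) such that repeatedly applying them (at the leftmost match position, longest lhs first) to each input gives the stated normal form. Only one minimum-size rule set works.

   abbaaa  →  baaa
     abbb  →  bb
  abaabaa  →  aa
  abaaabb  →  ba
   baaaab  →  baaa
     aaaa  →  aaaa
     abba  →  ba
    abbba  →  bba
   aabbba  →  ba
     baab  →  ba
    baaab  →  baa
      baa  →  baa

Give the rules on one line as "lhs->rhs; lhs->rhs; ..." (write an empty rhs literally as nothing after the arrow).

  | abbaaa => baaa
  | abbb => bb
  | abaabaa => baabaa => babaa => aa
  | abaaabb => baaabb => baab => ba

ab->; aba->ba; bab->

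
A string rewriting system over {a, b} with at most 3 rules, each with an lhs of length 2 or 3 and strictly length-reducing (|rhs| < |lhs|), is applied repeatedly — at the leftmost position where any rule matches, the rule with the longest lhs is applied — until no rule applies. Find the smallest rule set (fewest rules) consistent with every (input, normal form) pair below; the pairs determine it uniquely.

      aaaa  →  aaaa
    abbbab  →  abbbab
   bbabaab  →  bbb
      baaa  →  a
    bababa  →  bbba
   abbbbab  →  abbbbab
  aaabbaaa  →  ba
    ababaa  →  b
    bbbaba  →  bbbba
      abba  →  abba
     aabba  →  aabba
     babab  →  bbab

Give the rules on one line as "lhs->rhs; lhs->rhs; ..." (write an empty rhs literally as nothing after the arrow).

  | aaaa
  | abbbab
  | bbabaab => bbbaab => bbb
  | baaa => a

aba->ba; baa->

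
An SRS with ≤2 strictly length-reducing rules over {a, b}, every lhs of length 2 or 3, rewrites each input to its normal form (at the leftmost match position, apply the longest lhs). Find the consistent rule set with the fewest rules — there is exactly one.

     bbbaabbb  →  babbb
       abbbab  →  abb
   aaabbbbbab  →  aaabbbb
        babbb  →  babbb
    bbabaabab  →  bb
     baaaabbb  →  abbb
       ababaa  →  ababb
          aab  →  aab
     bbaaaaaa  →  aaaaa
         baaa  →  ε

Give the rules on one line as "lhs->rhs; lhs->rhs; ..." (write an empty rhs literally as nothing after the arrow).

  | bbbaabbb => babbb
  | abbbab => abb
  | aaabbbbbab => aaabbbb
  | babbb

baa->bb; bba->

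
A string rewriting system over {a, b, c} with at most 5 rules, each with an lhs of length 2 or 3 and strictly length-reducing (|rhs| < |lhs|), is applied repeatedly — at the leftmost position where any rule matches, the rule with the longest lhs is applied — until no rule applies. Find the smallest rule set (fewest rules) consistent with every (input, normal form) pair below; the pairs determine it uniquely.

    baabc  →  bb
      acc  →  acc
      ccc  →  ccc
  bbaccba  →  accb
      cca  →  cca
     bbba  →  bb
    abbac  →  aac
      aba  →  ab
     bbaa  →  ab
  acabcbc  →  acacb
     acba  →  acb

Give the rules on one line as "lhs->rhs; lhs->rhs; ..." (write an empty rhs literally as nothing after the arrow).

  | baabc => babc => bbc => bb
  | acc
  | ccc
  | bbaccba => abccba => accba => accb

abc->ac; ba->b; bba->ab; bc->b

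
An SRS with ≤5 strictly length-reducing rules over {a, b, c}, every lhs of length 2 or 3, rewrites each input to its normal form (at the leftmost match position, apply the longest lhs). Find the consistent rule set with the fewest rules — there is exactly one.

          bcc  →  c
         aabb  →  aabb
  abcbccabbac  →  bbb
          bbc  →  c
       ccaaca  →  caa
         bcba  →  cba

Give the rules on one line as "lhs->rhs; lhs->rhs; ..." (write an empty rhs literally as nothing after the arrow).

  | bcc => cc => c
  | aabb
  | abcbccabbac => acbccabbac => bccabbac => ccabbac => cabbac => bbbac => bbb
  | bbc => bc => c

ac->; bc->c; cab->bb; cc->c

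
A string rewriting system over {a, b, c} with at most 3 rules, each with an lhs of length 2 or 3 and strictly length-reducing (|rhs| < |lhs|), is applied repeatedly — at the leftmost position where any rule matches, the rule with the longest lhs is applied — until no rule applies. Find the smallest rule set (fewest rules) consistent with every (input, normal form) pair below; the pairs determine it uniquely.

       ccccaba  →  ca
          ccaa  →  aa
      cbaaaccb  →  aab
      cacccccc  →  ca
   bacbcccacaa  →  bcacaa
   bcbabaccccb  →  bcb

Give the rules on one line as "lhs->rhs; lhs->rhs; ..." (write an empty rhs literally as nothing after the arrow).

  | ccccaba => ccaba => aba => ca
  | ccaa => aa
  | cbaaaccb => ccaaccb => aaccb => aab
  | cacccccc => cacccc => cacc => ca

aba->ca; ba->c; cc->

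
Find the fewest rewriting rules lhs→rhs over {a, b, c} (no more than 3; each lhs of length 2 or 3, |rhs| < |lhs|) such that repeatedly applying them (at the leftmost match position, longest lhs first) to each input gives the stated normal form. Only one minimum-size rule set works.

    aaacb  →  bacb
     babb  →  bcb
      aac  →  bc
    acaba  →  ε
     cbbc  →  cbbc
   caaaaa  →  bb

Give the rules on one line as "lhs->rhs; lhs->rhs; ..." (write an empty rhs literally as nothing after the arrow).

aa->b; ab->c; ca->

  | aaacb => bacb
  | babb => bcb
  | aac => bc
  | acaba => aba => ca => ε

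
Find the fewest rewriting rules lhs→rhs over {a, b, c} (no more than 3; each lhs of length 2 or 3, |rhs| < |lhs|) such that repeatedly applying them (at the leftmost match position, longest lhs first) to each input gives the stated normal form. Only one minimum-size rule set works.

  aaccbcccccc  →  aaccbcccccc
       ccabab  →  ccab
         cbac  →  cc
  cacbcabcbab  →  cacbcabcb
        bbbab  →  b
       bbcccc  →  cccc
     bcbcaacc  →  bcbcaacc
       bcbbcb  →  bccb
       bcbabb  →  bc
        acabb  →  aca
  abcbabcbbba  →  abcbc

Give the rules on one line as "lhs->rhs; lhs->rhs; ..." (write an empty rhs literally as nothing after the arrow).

  | aaccbcccccc
  | ccabab => ccab
  | cbac => cc
  | cacbcabcbab => cacbcabcb

ba->; bb->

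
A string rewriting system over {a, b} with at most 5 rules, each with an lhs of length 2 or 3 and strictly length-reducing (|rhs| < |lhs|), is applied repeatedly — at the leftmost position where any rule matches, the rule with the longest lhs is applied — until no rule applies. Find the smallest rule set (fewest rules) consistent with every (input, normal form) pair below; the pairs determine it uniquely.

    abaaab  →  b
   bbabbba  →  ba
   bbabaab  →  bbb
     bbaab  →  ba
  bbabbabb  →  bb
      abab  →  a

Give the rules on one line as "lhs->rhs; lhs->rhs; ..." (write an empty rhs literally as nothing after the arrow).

aaa->b; ab->; aba->aa; bba->ba

  | abaaab => aaaab => bab => b
  | bbabbba => babbba => bbba => bba => ba
  | bbabaab => babaab => baaab => bbb
  | bbaab => baab => ba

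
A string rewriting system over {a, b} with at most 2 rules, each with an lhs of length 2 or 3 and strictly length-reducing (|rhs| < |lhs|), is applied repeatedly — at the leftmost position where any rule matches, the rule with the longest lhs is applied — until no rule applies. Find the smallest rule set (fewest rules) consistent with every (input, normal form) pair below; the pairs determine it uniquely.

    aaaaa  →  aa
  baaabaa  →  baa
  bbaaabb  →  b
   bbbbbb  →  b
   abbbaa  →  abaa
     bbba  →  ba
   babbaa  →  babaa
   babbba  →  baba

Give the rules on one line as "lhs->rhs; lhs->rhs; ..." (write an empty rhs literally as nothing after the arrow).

aaa->; bb->b

  | aaaaa => aa
  | baaabaa => bbaa => baa
  | bbaaabb => baaabb => bbb => bb => b
  | bbbbbb => bbbbb => bbbb => bbb => bb => b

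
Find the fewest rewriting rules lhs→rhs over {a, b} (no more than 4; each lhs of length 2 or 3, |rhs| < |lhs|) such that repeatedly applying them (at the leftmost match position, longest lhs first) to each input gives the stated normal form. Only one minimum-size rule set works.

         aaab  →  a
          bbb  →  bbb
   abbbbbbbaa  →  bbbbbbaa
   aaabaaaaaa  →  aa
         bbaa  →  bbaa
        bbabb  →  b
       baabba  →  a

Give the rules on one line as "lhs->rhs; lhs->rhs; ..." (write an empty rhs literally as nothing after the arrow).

aaa->aa; ab->; bab->ab

  | aaab => aab => a
  | bbb
  | abbbbbbbaa => bbbbbbaa
  | aaabaaaaaa => aabaaaaaa => aaaaaaa => aaaaaa => aaaaa => aaaa => aaa => aa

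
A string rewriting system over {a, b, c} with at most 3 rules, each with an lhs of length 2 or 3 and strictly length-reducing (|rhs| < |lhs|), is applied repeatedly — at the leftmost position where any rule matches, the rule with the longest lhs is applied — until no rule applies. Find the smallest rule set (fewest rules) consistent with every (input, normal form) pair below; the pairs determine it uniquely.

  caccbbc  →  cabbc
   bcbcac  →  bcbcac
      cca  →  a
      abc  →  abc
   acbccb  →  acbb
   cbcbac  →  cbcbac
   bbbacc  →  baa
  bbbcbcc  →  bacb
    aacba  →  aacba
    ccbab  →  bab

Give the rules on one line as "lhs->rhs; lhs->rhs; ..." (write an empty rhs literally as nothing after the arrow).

bbb->ba; cc->

  | caccbbc => cabbc
  | bcbcac
  | cca => a
  | abc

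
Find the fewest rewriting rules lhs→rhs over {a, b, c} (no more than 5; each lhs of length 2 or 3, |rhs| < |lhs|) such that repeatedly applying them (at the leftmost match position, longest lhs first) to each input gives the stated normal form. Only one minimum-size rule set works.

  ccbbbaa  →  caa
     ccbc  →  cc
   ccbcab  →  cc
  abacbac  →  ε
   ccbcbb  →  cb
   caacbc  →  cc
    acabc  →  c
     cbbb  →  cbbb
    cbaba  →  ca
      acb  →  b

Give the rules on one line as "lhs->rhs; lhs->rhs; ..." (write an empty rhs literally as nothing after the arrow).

ab->; ac->; ba->a; ccb->c

  | ccbbbaa => cbbaa => cbaa => caa
  | ccbc => cc
  | ccbcab => ccab => cc
  | abacbac => acbac => bac => ac => ε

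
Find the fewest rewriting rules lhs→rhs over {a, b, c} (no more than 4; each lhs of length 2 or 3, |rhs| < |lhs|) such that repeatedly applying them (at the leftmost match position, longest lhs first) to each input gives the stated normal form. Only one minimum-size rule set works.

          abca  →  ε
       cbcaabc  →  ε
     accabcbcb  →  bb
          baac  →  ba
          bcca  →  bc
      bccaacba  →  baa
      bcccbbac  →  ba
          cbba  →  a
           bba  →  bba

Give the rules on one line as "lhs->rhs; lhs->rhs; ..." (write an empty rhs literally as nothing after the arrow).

ab->; ac->; ca->; cb->a

  | abca => ca => ε
  | cbcaabc => acaabc => aabc => ac => ε
  | accabcbcb => cabcbcb => bcbcb => bacb => bb
  | baac => ba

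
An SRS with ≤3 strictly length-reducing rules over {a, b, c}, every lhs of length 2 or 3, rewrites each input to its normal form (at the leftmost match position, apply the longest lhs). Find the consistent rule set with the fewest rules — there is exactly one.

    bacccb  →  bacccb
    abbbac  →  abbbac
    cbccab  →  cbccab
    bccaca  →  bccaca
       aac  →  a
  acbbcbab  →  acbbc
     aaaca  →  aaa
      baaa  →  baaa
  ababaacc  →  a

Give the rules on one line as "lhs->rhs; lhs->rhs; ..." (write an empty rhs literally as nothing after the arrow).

  | bacccb
  | abbbac
  | cbccab
  | bccaca

aac->a; bab->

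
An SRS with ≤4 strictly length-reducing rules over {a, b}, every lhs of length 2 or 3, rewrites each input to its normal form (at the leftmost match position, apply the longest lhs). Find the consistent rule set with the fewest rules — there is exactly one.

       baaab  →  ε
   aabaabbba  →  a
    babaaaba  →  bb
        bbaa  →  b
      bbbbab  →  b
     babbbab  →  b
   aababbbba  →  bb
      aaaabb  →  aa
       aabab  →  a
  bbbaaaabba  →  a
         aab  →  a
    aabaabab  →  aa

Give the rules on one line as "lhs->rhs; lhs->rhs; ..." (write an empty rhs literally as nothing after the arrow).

  | baaab => ab => ε
  | aabaabbba => aaabbba => aabba => aba => a
  | babaaaba => bbaaaba => baba => bba => bb
  | bbaa => b

ab->; ba->b; baa->; bbb->b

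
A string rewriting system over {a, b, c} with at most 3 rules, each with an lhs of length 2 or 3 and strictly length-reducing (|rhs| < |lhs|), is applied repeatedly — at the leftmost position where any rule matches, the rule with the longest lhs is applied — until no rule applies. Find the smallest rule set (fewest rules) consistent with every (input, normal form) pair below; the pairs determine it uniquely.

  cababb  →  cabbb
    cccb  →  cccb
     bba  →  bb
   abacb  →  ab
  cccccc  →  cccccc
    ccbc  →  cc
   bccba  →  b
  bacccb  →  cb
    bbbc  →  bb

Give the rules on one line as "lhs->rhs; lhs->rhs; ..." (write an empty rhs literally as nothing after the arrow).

ba->b; bc->; bcc->

  | cababb => cabbb
  | cccb
  | bba => bb
  | abacb => abcb => ab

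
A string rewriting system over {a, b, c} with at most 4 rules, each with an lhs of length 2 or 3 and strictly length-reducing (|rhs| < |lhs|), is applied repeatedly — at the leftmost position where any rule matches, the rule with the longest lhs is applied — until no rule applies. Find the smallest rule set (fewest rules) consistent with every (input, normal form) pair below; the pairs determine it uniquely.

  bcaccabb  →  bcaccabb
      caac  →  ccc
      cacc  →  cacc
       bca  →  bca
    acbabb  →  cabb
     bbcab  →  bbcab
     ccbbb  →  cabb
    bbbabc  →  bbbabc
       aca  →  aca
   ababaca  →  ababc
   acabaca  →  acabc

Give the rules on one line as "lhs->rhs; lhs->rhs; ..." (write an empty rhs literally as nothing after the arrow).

aa->c; bac->ba; cb->a

  | bcaccabb
  | caac => ccc
  | cacc
  | bca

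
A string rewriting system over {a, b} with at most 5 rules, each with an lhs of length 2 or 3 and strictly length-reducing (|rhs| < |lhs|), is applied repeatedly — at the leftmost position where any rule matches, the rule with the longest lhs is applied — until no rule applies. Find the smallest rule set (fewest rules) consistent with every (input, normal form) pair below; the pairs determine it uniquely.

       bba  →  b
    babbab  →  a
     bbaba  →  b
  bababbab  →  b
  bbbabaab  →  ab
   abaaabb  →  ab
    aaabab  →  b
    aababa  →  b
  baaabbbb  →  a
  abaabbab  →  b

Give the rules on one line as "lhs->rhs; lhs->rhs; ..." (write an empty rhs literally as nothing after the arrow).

aa->b; aaa->ab; aba->; bb->a

  | bba => aa => b
  | babbab => baaab => babb => baa => bb => a
  | bbaba => aaba => bba => aa => b
  | bababbab => bbbab => abab => b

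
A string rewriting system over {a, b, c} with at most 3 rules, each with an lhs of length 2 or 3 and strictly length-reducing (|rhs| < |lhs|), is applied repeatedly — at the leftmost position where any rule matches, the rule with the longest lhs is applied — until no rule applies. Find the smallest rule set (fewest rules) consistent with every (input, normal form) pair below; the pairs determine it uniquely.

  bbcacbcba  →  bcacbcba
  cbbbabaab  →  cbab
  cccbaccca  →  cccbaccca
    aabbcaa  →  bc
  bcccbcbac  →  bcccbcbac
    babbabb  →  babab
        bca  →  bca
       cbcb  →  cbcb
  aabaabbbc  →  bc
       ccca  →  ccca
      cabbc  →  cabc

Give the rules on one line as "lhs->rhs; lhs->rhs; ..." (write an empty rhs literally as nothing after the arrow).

  | bbcacbcba => bcacbcba
  | cbbbabaab => cbbabaab => cbabaab => cbabb => cbab
  | cccbaccca
  | aabbcaa => bbcaa => bcaa => bc

aa->; bb->b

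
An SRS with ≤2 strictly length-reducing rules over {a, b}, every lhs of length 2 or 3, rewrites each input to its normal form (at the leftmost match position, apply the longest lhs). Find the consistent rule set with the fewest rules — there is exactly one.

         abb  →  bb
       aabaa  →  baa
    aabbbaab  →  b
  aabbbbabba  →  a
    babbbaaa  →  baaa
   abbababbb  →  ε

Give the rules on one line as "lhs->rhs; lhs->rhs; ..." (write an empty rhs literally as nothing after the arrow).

  | abb => bb
  | aabaa => abaa => baa
  | aabbbaab => abbbaab => bbbaab => aab => ab => b
  | aabbbbabba => abbbbabba => bbbbabba => babba => bbba => a

ab->b; bbb->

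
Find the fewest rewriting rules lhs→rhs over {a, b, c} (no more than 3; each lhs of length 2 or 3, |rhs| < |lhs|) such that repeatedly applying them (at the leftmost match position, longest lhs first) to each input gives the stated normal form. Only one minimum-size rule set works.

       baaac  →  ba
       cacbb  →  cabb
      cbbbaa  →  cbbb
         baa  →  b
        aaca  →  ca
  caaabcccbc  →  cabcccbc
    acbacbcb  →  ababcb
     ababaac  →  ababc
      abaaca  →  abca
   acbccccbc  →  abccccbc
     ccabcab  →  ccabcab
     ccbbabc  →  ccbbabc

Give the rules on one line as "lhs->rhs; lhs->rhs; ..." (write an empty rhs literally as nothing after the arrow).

  | baaac => bac => ba
  | cacbb => cabb
  | cbbbaa => cbbb
  | baa => b

aa->; ac->a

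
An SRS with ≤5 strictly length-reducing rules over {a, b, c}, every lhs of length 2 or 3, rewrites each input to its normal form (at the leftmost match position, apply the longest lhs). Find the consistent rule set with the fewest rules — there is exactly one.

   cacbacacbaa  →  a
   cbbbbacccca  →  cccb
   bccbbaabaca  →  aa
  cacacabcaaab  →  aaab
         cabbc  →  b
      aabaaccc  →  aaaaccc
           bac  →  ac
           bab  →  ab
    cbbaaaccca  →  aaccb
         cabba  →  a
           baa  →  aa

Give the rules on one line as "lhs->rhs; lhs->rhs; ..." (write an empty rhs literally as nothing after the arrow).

  | cacbacacbaa => cbacacbaa => cacacbaa => cacbaa => cbaa => caa => a
  | cbbbbacccca => cbbbacccca => cbbacccca => cbacccca => cacccca => cccca => cccb
  | bccbbaabaca => cbbaabaca => cbaabaca => caabaca => abaca => aaca => aa
  | cacacabcaaab => cacabcaaab => cabcaaab => bcaaab => aaab

ba->a; bc->; ca->; cca->cb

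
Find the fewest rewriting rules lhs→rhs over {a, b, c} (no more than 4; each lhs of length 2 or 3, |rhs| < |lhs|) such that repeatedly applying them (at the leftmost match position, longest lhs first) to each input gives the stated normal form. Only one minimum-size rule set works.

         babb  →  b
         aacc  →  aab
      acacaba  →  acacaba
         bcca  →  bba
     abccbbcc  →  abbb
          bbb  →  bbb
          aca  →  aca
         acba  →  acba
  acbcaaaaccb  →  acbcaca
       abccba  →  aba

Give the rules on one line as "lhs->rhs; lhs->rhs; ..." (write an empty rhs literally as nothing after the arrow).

  | babb => b
  | aacc => aab
  | acacaba
  | bcca => bba

aaa->ac; bab->; cc->b; ccb->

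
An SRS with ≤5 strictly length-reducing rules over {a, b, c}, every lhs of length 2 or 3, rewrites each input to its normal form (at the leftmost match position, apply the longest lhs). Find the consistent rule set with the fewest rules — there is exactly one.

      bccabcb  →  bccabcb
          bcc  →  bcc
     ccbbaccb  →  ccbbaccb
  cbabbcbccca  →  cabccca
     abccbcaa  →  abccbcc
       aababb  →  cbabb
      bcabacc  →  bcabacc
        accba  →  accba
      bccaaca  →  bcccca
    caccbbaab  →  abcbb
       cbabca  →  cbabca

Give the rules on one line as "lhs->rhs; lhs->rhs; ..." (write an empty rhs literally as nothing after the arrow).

aa->c; baa->; bbc->aa; cac->ab

  | bccabcb
  | bcc
  | ccbbaccb
  | cbabbcbccca => cbaaabccca => cabccca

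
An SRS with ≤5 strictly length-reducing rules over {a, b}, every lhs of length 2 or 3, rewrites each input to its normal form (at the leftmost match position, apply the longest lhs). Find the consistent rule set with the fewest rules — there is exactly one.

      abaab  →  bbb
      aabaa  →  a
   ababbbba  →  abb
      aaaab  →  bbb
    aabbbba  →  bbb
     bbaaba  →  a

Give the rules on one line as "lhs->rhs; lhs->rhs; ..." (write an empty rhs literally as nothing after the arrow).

aab->bb; ba->; baa->ab; bba->

  | abaab => aabb => bbb
  | aabaa => bbaa => a
  | ababbbba => abbbba => abb
  | aaaab => aabb => bbb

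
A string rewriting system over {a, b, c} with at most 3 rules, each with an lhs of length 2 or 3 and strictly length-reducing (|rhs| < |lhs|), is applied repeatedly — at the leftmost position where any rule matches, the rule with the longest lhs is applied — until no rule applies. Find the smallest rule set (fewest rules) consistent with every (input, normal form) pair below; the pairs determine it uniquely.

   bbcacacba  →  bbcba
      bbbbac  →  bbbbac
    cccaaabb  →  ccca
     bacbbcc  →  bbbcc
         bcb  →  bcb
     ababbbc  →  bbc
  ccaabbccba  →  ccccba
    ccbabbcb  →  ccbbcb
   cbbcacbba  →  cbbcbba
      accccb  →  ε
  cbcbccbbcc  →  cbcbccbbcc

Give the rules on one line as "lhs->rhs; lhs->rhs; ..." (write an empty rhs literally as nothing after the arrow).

  | bbcacacba => bbcacba => bbcba
  | bbbbac
  | cccaaabb => cccaab => ccca
  | bacbbcc => bbbcc

ab->; acb->b; acc->a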